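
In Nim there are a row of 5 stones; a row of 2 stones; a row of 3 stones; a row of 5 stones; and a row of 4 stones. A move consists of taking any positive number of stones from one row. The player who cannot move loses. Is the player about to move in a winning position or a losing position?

In binary:
  101  (5)
  010  (2)
  011  (3)
  101  (5)
  100  (4)
  ---
  101  (5)
The nim-sum is 5 ≠ 0, so this is an N-position: the player to move can win.

Winning position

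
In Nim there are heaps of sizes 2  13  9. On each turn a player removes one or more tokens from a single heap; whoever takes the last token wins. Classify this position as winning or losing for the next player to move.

Nim-sum: 2 XOR 13 XOR 9 = 6.
The nim-sum is 6 ≠ 0, so this is an N-position: the player to move can win.

Winning position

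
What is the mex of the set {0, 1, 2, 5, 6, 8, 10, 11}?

The values 0, 1, 2 are all present; 3 is the first non-negative integer missing from the set.

3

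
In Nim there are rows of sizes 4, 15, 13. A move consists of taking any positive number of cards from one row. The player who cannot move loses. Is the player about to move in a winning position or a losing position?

Winning position

Compute the nim-sum pairwise:
4 ⊕ 15 = 11
11 ⊕ 13 = 6
The nim-sum is 6 ≠ 0, so this is an N-position: the player to move can win.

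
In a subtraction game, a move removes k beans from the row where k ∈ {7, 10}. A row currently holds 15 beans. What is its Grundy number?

2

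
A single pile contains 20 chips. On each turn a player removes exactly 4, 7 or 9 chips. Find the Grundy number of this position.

Build the Grundy sequence with g(k) = mex{g(k−s) : s ∈ {4, 7, 9}, s ≤ k}:
k:     0  1  2  3  4  5  6  7  8  9 10 11 12 13 14 15 16 17 18 19 20
g(k):  0  0  0  0  1  1  1  1  2  2  2  2  3  0  0  0  0  1  1  1  1
So g(20) = 1.

1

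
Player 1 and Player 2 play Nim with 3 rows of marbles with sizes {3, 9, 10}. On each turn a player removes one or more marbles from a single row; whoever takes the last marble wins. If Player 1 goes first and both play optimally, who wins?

Player 2 wins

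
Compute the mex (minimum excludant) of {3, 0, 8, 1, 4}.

The values 0, 1 are all present; 2 is the first non-negative integer missing from the set.

2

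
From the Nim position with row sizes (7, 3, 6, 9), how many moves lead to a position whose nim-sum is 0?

1

Nim-sum: 7 ⊕ 3 ⊕ 6 ⊕ 9 = 11.
The overall nim-sum is X = 11. A row of size p has a winning move iff p XOR X < p (reduce it to p XOR X).
  7: 7 XOR 11 = 12 ≥ 7 — no move.
  3: 3 XOR 11 = 8 ≥ 3 — no move.
  6: 6 XOR 11 = 13 ≥ 6 — no move.
  9: 9 XOR 11 = 2 < 9 — winning move (to 2).
That gives 1 winning move.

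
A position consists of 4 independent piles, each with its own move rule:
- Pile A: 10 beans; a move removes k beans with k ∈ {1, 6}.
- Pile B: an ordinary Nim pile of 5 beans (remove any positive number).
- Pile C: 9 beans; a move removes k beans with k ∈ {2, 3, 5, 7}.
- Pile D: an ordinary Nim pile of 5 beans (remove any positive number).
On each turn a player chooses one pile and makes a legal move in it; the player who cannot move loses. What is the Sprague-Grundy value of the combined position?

1

Grundy values for pile A (subtraction set {1, 6}):
k:     0  1  2  3  4  5  6  7  8  9 10
g(k):  0  1  0  1  0  1  2  0  1  0  1
So g(10) = 1.
Pile B is a plain Nim pile of size 5, so its Grundy value is 5.
Build the Grundy sequence for pile C with g(k) = mex{g(k−s) : s ∈ {2, 3, 5, 7}, s ≤ k}:
g(0) = mex{} = 0
g(1) = mex{} = 0
g(2) = mex{0} = 1
g(3) = mex{0} = 1
g(4) = mex{0,1} = 2
g(5) = mex{0,1} = 2
g(6) = mex{0,1,2} = 3
g(7) = mex{0,1,2} = 3
g(8) = mex{0,1,2,3} = 4
g(9) = mex{1,2,3} = 0
So g(9) = 0.
Pile D is a plain Nim pile of size 5, so its Grundy value is 5.
The value of a disjunctive sum is the nim-sum of the parts.
Combined value = 1 ⊕ 5 ⊕ 0 ⊕ 5 = 1.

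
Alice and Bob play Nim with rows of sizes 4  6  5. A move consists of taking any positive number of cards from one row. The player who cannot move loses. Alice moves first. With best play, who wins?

Compute the nim-sum pairwise:
4 ^ 6 = 2
2 ^ 5 = 7
The nim-sum is 7 ≠ 0, so this is an N-position: the player to move can win; Alice has a winning move.

Alice wins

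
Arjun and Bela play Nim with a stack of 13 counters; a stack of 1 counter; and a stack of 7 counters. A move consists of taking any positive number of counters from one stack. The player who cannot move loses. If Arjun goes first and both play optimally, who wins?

Arjun wins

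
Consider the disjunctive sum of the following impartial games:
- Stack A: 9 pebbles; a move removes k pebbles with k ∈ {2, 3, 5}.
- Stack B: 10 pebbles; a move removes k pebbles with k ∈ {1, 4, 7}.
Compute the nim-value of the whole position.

1

Grundy values for stack A (subtraction set {2, 3, 5}):
g(0) = mex{} = 0
g(1) = mex{} = 0
g(2) = mex{0} = 1
g(3) = mex{0} = 1
g(4) = mex{0,1} = 2
g(5) = mex{0,1} = 2
g(6) = mex{0,1,2} = 3
g(7) = mex{1,2} = 0
g(8) = mex{1,2,3} = 0
g(9) = mex{0,2,3} = 1
So g(9) = 1.
Grundy values for stack B (subtraction set {1, 4, 7}):
g(0) = mex{} = 0
g(1) = mex{0} = 1
g(2) = mex{1} = 0
g(3) = mex{0} = 1
g(4) = mex{0,1} = 2
g(5) = mex{1,2} = 0
g(6) = mex{0} = 1
g(7) = mex{0,1} = 2
g(8) = mex{1,2} = 0
g(9) = mex{0} = 1
g(10) = mex{1} = 0
So g(10) = 0.
By the Sprague-Grundy theorem, the Grundy value of a sum of independent games is the XOR of the component values.
Combined value = 1 ⊕ 0 = 1.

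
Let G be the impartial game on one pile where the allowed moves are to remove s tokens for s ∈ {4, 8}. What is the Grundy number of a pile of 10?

Build the Grundy sequence with g(k) = mex{g(k−s) : s ∈ {4, 8}, s ≤ k}:
g(0) = mex{} = 0
g(1) = mex{} = 0
g(2) = mex{} = 0
g(3) = mex{} = 0
g(4) = mex{0} = 1
g(5) = mex{0} = 1
g(6) = mex{0} = 1
g(7) = mex{0} = 1
g(8) = mex{0,1} = 2
g(9) = mex{0,1} = 2
g(10) = mex{0,1} = 2
So g(10) = 2.

2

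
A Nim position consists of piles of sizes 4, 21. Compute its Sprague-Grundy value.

17

Compute the nim-sum pairwise:
4 ⊕ 21 = 17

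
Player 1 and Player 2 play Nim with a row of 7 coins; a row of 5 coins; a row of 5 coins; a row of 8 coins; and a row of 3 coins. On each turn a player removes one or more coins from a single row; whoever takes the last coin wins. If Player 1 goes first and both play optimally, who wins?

Nim-sum: 7 ⊕ 5 ⊕ 5 ⊕ 8 ⊕ 3 = 12.
The nim-sum is 12 ≠ 0, so this is an N-position: the player to move can win; Player 1 has a winning move.

Player 1 wins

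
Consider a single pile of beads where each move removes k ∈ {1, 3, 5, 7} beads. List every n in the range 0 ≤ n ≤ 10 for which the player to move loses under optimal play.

0, 2, 4, 6, 8, 10

Compute g(0), g(1), … for moves {1, 3, 5, 7}:
k:     0  1  2  3  4  5  6  7  8  9 10
g(k):  0  1  0  1  0  1  0  1  0  1  0
The P-positions (g = 0) in 0..10 are 0, 2, 4, 6, 8, 10.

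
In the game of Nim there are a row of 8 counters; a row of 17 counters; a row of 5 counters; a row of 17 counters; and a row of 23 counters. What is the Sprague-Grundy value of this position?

Write each in binary and XOR column by column:
  01000  (8)
  10001  (17)
  00101  (5)
  10001  (17)
  10111  (23)
  -----
  11010  (26)

26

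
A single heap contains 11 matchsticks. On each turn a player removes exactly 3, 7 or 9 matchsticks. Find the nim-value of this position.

3

Compute g(0), g(1), … for moves {3, 7, 9}:
k:     0  1  2  3  4  5  6  7  8  9 10 11
g(k):  0  0  0  1  1  1  0  2  2  1  3  3
So g(11) = 3.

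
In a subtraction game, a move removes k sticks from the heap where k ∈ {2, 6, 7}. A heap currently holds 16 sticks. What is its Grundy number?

Grundy values for subtraction set {2, 6, 7}:
k:     0  1  2  3  4  5  6  7  8  9 10 11 12 13 14 15 16
g(k):  0  0  1  1  0  0  1  1  2  0  3  1  2  0  0  1  1
So g(16) = 1.

1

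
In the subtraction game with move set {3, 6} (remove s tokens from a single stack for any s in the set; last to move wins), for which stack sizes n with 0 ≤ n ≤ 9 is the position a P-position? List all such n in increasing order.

0, 1, 2, 9

Compute g(0), g(1), … for moves {3, 6}:
k:     0  1  2  3  4  5  6  7  8  9
g(k):  0  0  0  1  1  1  2  2  2  0
The P-positions (g = 0) in 0..9 are 0, 1, 2, 9.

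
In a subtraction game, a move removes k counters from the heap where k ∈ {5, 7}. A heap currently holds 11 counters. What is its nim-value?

2

Build the Grundy sequence with g(k) = mex{g(k−s) : s ∈ {5, 7}, s ≤ k}:
g(0) = mex{} = 0
g(1) = mex{} = 0
g(2) = mex{} = 0
g(3) = mex{} = 0
g(4) = mex{} = 0
g(5) = mex{0} = 1
g(6) = mex{0} = 1
g(7) = mex{0} = 1
g(8) = mex{0} = 1
g(9) = mex{0} = 1
g(10) = mex{0,1} = 2
g(11) = mex{0,1} = 2
So g(11) = 2.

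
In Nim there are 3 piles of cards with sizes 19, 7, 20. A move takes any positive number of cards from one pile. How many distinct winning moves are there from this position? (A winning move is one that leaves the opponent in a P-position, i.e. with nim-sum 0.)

Bitwise XOR of the heap sizes:
  10011  (19)
  00111  (7)
  10100  (20)
  -----
  00000  (0)
The nim-sum is already 0, so every move leaves a nonzero nim-sum — there are no winning moves.

0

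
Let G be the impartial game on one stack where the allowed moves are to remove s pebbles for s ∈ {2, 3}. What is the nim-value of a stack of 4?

2

Grundy values for subtraction set {2, 3}:
g(0) = mex{} = 0
g(1) = mex{} = 0
g(2) = mex{0} = 1
g(3) = mex{0} = 1
g(4) = mex{0,1} = 2
So g(4) = 2.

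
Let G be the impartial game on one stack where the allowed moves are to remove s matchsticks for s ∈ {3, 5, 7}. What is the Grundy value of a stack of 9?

3

Compute g(0), g(1), … for moves {3, 5, 7}:
k:     0  1  2  3  4  5  6  7  8  9
g(k):  0  0  0  1  1  1  2  2  2  3
So g(9) = 3.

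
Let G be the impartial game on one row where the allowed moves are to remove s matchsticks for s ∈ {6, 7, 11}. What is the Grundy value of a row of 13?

2

Grundy values for subtraction set {6, 7, 11}:
k:     0  1  2  3  4  5  6  7  8  9 10 11 12 13
g(k):  0  0  0  0  0  0  1  1  1  1  1  1  2  2
So g(13) = 2.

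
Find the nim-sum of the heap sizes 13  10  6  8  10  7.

Compute the nim-sum pairwise:
13 XOR 10 = 7
7 XOR 6 = 1
1 XOR 8 = 9
9 XOR 10 = 3
3 XOR 7 = 4

4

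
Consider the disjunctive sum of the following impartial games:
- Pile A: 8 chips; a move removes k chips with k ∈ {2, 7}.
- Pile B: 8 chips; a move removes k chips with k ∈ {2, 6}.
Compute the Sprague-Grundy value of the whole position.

2

Grundy values for pile A (subtraction set {2, 7}):
g(0) = mex{} = 0
g(1) = mex{} = 0
g(2) = mex{0} = 1
g(3) = mex{0} = 1
g(4) = mex{1} = 0
g(5) = mex{1} = 0
g(6) = mex{0} = 1
g(7) = mex{0} = 1
g(8) = mex{0,1} = 2
So g(8) = 2.
For pile B, compute g(0), g(1), … with moves {2, 6}:
k:     0  1  2  3  4  5  6  7  8
g(k):  0  0  1  1  0  0  1  1  0
So g(8) = 0.
By the Sprague-Grundy theorem, the Grundy value of a sum of independent games is the XOR of the component values.
Combined value = 2 XOR 0 = 2.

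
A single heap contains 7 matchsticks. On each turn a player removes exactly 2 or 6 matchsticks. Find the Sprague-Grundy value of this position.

1

Compute g(0), g(1), … for moves {2, 6}:
g(0) = mex{} = 0
g(1) = mex{} = 0
g(2) = mex{0} = 1
g(3) = mex{0} = 1
g(4) = mex{1} = 0
g(5) = mex{1} = 0
g(6) = mex{0} = 1
g(7) = mex{0} = 1
So g(7) = 1.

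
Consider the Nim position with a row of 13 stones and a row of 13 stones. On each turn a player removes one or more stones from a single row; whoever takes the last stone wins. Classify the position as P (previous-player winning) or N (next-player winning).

P-position

Nim-sum: 13 ⊕ 13 = 0.
The nim-sum is 0, so this is a P-position: the player to move is in a losing position under optimal play.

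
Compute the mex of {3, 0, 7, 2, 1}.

4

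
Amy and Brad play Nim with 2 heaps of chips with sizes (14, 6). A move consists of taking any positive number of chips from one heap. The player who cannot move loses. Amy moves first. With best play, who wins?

Amy wins

Bitwise XOR of the heap sizes:
  1110  (14)
  0110  (6)
  ----
  1000  (8)
The nim-sum is 8 ≠ 0, so this is an N-position: the player to move can win; Amy has a winning move.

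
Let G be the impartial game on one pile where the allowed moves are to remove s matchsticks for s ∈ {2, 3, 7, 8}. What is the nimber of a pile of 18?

1

Compute g(0), g(1), … for moves {2, 3, 7, 8}:
k:     0  1  2  3  4  5  6  7  8  9 10 11 12 13 14 15 16 17 18
g(k):  0  0  1  1  2  0  0  1  1  2  0  0  1  1  2  0  0  1  1
So g(18) = 1.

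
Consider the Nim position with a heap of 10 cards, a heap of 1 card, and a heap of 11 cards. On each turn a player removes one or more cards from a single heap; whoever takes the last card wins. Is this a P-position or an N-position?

P-position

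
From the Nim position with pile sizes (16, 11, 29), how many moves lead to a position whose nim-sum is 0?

1

Nim-sum: 16 ⊕ 11 ⊕ 29 = 6.
The overall nim-sum is X = 6. A pile of size p has a winning move iff p XOR X < p (reduce it to p XOR X).
  16: 16 XOR 6 = 22 ≥ 16 — no move.
  11: 11 XOR 6 = 13 ≥ 11 — no move.
  29: 29 XOR 6 = 27 < 29 — winning move (to 27).
That gives 1 winning move.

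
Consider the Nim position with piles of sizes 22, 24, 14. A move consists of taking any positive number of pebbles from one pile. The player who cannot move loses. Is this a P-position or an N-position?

In binary:
  10110  (22)
  11000  (24)
  01110  (14)
  -----
  00000  (0)
The nim-sum is 0, so this is a P-position: the player to move is in a losing position under optimal play.

P-position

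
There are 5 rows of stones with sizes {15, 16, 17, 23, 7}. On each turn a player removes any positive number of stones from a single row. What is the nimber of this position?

30

Write each in binary and XOR column by column:
  01111  (15)
  10000  (16)
  10001  (17)
  10111  (23)
  00111  (7)
  -----
  11110  (30)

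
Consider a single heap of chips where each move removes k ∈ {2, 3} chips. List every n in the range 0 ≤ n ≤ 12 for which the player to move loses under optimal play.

0, 1, 5, 6, 10, 11

Grundy values for subtraction set {2, 3}:
g(0) = mex{} = 0
g(1) = mex{} = 0
g(2) = mex{0} = 1
g(3) = mex{0} = 1
g(4) = mex{0,1} = 2
g(5) = mex{1} = 0
g(6) = mex{1,2} = 0
g(7) = mex{0,2} = 1
g(8) = mex{0} = 1
g(9) = mex{0,1} = 2
g(10) = mex{1} = 0
g(11) = mex{1,2} = 0
g(12) = mex{0,2} = 1
The P-positions (g = 0) in 0..12 are 0, 1, 5, 6, 10, 11.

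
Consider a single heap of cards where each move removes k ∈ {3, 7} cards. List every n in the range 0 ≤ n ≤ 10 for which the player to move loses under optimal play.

0, 1, 2, 6, 10

Build the Grundy sequence with g(k) = mex{g(k−s) : s ∈ {3, 7}, s ≤ k}:
g(0) = mex{} = 0
g(1) = mex{} = 0
g(2) = mex{} = 0
g(3) = mex{0} = 1
g(4) = mex{0} = 1
g(5) = mex{0} = 1
g(6) = mex{1} = 0
g(7) = mex{0,1} = 2
g(8) = mex{0,1} = 2
g(9) = mex{0} = 1
g(10) = mex{1,2} = 0
The P-positions (g = 0) in 0..10 are 0, 1, 2, 6, 10.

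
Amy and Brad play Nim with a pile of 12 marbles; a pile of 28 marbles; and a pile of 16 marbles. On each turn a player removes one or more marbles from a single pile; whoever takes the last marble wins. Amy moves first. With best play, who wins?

Nim-sum: 12 ^ 28 ^ 16 = 0.
The nim-sum is 0, so this is a P-position: the player to move is in a losing position under optimal play; Amy is about to move from it and so loses — Brad wins.

Brad wins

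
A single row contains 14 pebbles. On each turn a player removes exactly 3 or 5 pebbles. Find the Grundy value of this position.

2

Build the Grundy sequence with g(k) = mex{g(k−s) : s ∈ {3, 5}, s ≤ k}:
k:     0  1  2  3  4  5  6  7  8  9 10 11 12 13 14
g(k):  0  0  0  1  1  1  2  2  0  0  0  1  1  1  2
So g(14) = 2.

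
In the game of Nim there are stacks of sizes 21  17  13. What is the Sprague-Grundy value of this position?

9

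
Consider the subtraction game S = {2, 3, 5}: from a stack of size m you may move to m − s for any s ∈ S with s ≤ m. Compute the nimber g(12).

2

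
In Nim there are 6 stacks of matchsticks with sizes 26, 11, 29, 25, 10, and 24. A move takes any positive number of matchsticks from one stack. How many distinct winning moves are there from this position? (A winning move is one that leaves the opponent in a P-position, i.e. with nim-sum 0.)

1

Nim-sum: 26 ^ 11 ^ 29 ^ 25 ^ 10 ^ 24 = 7.
The overall nim-sum is X = 7. A stack of size p has a winning move iff p XOR X < p (reduce it to p XOR X).
  26: 26 XOR 7 = 29 ≥ 26 — no move.
  11: 11 XOR 7 = 12 ≥ 11 — no move.
  29: 29 XOR 7 = 26 < 29 — winning move (to 26).
  25: 25 XOR 7 = 30 ≥ 25 — no move.
  10: 10 XOR 7 = 13 ≥ 10 — no move.
  24: 24 XOR 7 = 31 ≥ 24 — no move.
That gives 1 winning move.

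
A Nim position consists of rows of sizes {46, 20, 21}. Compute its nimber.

47

Write each in binary and XOR column by column:
  101110  (46)
  010100  (20)
  010101  (21)
  ------
  101111  (47)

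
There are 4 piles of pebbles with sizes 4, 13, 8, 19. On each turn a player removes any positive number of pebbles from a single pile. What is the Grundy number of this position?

Nim-sum: 4 XOR 13 XOR 8 XOR 19 = 18.

18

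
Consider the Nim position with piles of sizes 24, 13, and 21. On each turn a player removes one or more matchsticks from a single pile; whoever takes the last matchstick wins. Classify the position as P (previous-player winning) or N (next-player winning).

Bitwise XOR of the heap sizes:
  11000  (24)
  01101  (13)
  10101  (21)
  -----
  00000  (0)
The nim-sum is 0, so this is a P-position: the player to move is in a losing position under optimal play.

P-position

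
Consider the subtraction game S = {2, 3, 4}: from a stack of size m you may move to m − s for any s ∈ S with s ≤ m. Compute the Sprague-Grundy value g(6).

0

Grundy values for subtraction set {2, 3, 4}:
g(0) = mex{} = 0
g(1) = mex{} = 0
g(2) = mex{0} = 1
g(3) = mex{0} = 1
g(4) = mex{0,1} = 2
g(5) = mex{0,1} = 2
g(6) = mex{1,2} = 0
So g(6) = 0.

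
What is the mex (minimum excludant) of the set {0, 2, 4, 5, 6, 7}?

1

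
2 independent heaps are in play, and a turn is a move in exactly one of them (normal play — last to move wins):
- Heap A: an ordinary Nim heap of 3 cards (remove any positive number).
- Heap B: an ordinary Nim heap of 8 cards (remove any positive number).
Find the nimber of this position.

11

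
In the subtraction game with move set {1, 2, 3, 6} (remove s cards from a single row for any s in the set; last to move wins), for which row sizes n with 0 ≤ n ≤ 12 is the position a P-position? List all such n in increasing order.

0, 4, 8, 12

Compute g(0), g(1), … for moves {1, 2, 3, 6}:
g(0) = mex{} = 0
g(1) = mex{0} = 1
g(2) = mex{0,1} = 2
g(3) = mex{0,1,2} = 3
g(4) = mex{1,2,3} = 0
g(5) = mex{0,2,3} = 1
g(6) = mex{0,1,3} = 2
g(7) = mex{0,1,2} = 3
g(8) = mex{1,2,3} = 0
g(9) = mex{0,2,3} = 1
g(10) = mex{0,1,3} = 2
g(11) = mex{0,1,2} = 3
g(12) = mex{1,2,3} = 0
The P-positions (g = 0) in 0..12 are 0, 4, 8, 12.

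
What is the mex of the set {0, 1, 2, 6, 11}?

3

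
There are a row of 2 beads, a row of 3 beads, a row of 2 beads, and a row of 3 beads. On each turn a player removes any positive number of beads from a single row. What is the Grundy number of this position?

0

Compute the nim-sum pairwise:
2 ^ 3 = 1
1 ^ 2 = 3
3 ^ 3 = 0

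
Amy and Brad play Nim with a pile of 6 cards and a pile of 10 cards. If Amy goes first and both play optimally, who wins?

Compute the nim-sum pairwise:
6 ⊕ 10 = 12
The nim-sum is 12 ≠ 0, so this is an N-position: the player to move can win; Amy has a winning move.

Amy wins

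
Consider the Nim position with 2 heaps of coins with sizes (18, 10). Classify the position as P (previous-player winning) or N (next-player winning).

Compute the nim-sum pairwise:
18 ⊕ 10 = 24
The nim-sum is 24 ≠ 0, so this is an N-position: the player to move can win.

N-position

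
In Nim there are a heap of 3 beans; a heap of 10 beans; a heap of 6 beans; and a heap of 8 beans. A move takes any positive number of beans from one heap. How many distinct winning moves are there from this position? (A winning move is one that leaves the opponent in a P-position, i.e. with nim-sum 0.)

1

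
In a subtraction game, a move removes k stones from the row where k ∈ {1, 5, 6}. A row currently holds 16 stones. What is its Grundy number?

1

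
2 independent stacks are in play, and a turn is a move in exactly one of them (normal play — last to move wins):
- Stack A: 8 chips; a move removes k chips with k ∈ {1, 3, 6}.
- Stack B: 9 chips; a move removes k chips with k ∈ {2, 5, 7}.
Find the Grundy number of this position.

Grundy values for stack A (subtraction set {1, 3, 6}):
k:     0  1  2  3  4  5  6  7  8
g(k):  0  1  0  1  0  1  2  3  2
So g(8) = 2.
For stack B, compute g(0), g(1), … with moves {2, 5, 7}:
g(0) = mex{} = 0
g(1) = mex{} = 0
g(2) = mex{0} = 1
g(3) = mex{0} = 1
g(4) = mex{1} = 0
g(5) = mex{0,1} = 2
g(6) = mex{0} = 1
g(7) = mex{0,1,2} = 3
g(8) = mex{0,1} = 2
g(9) = mex{0,1,3} = 2
So g(9) = 2.
The value of a disjunctive sum is the nim-sum of the parts.
Combined value = 2 XOR 2 = 0.

0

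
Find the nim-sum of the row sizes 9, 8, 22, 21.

2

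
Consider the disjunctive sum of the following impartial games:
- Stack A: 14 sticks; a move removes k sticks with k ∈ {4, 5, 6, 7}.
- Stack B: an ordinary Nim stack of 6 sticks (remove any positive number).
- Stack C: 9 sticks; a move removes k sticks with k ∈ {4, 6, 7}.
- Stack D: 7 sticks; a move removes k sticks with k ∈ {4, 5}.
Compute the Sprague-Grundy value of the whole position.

5

Build the Grundy sequence for stack A with g(k) = mex{g(k−s) : s ∈ {4, 5, 6, 7}, s ≤ k}:
g(0) = mex{} = 0
g(1) = mex{} = 0
g(2) = mex{} = 0
g(3) = mex{} = 0
g(4) = mex{0} = 1
g(5) = mex{0} = 1
g(6) = mex{0} = 1
g(7) = mex{0} = 1
g(8) = mex{0,1} = 2
g(9) = mex{0,1} = 2
g(10) = mex{0,1} = 2
g(11) = mex{1} = 0
g(12) = mex{1,2} = 0
g(13) = mex{1,2} = 0
g(14) = mex{1,2} = 0
So g(14) = 0.
Stack B is a plain Nim stack of size 6, so its Grundy value is 6.
Build the Grundy sequence for stack C with g(k) = mex{g(k−s) : s ∈ {4, 6, 7}, s ≤ k}:
g(0) = mex{} = 0
g(1) = mex{} = 0
g(2) = mex{} = 0
g(3) = mex{} = 0
g(4) = mex{0} = 1
g(5) = mex{0} = 1
g(6) = mex{0} = 1
g(7) = mex{0} = 1
g(8) = mex{0,1} = 2
g(9) = mex{0,1} = 2
So g(9) = 2.
For stack D, compute g(0), g(1), … with moves {4, 5}:
k:     0  1  2  3  4  5  6  7
g(k):  0  0  0  0  1  1  1  1
So g(7) = 1.
The value of a disjunctive sum is the nim-sum of the parts.
Combined value = 0 XOR 6 XOR 2 XOR 1 = 5.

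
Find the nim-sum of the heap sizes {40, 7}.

Nim-sum: 40 XOR 7 = 47.

47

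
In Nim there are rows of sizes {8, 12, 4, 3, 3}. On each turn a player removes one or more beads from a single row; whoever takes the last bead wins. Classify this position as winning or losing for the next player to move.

Losing position

Compute the nim-sum pairwise:
8 ^ 12 = 4
4 ^ 4 = 0
0 ^ 3 = 3
3 ^ 3 = 0
The nim-sum is 0, so this is a P-position: the player to move is in a losing position under optimal play.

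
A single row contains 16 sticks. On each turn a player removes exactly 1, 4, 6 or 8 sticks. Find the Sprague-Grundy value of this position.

2

Build the Grundy sequence with g(k) = mex{g(k−s) : s ∈ {1, 4, 6, 8}, s ≤ k}:
k:     0  1  2  3  4  5  6  7  8  9 10 11 12 13 14 15 16
g(k):  0  1  0  1  2  0  1  0  1  2  3  2  0  1  0  1  2
So g(16) = 2.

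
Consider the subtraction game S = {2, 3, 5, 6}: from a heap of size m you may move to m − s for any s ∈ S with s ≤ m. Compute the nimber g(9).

Grundy values for subtraction set {2, 3, 5, 6}:
g(0) = mex{} = 0
g(1) = mex{} = 0
g(2) = mex{0} = 1
g(3) = mex{0} = 1
g(4) = mex{0,1} = 2
g(5) = mex{0,1} = 2
g(6) = mex{0,1,2} = 3
g(7) = mex{0,1,2} = 3
g(8) = mex{1,2,3} = 0
g(9) = mex{1,2,3} = 0
So g(9) = 0.

0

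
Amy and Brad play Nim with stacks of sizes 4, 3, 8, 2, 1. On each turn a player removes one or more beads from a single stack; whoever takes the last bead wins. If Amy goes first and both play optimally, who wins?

Nim-sum: 4 ^ 3 ^ 8 ^ 2 ^ 1 = 12.
The nim-sum is 12 ≠ 0, so this is an N-position: the player to move can win; Amy has a winning move.

Amy wins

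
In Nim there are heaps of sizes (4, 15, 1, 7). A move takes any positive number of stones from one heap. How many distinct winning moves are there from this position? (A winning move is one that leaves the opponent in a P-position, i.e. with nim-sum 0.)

1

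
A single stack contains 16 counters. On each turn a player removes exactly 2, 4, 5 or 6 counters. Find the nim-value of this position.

0

Build the Grundy sequence with g(k) = mex{g(k−s) : s ∈ {2, 4, 5, 6}, s ≤ k}:
k:     0  1  2  3  4  5  6  7  8  9 10 11 12 13 14 15 16
g(k):  0  0  1  1  2  2  3  3  0  0  1  1  2  2  3  3  0
So g(16) = 0.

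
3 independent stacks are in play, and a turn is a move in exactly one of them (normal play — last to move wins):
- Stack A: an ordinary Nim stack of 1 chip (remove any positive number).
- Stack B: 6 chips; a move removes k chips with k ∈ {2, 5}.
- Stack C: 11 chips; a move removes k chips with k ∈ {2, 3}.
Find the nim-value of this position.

Stack A is a plain Nim stack of size 1, so its Grundy value is 1.
For stack B, compute g(0), g(1), … with moves {2, 5}:
g(0) = mex{} = 0
g(1) = mex{} = 0
g(2) = mex{0} = 1
g(3) = mex{0} = 1
g(4) = mex{1} = 0
g(5) = mex{0,1} = 2
g(6) = mex{0} = 1
So g(6) = 1.
For stack C, compute g(0), g(1), … with moves {2, 3}:
k:     0  1  2  3  4  5  6  7  8  9 10 11
g(k):  0  0  1  1  2  0  0  1  1  2  0  0
So g(11) = 0.
By the Sprague-Grundy theorem, the Grundy value of a sum of independent games is the XOR of the component values.
Combined value = 1 XOR 1 XOR 0 = 0.

0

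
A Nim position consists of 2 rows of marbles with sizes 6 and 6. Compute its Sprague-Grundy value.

Compute the nim-sum pairwise:
6 ⊕ 6 = 0

0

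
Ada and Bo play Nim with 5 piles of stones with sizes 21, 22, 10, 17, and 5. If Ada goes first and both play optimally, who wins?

Bitwise XOR of the heap sizes:
  10101  (21)
  10110  (22)
  01010  (10)
  10001  (17)
  00101  (5)
  -----
  11101  (29)
The nim-sum is 29 ≠ 0, so this is an N-position: the player to move can win; Ada has a winning move.

Ada wins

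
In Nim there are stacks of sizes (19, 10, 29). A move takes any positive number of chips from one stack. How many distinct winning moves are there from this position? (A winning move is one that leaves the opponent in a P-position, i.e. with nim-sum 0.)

1

Compute the nim-sum pairwise:
19 ⊕ 10 = 25
25 ⊕ 29 = 4
The overall nim-sum is X = 4. A stack of size p has a winning move iff p XOR X < p (reduce it to p XOR X).
  19: 19 XOR 4 = 23 ≥ 19 — no move.
  10: 10 XOR 4 = 14 ≥ 10 — no move.
  29: 29 XOR 4 = 25 < 29 — winning move (to 25).
That gives 1 winning move.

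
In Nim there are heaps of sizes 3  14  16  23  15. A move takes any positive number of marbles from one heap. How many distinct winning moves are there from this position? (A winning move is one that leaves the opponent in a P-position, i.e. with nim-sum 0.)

3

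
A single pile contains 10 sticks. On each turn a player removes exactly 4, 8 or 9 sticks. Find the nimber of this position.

Grundy values for subtraction set {4, 8, 9}:
k:     0  1  2  3  4  5  6  7  8  9 10
g(k):  0  0  0  0  1  1  1  1  2  2  2
So g(10) = 2.

2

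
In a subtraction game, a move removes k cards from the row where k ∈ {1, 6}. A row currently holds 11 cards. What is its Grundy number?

0

Grundy values for subtraction set {1, 6}:
g(0) = mex{} = 0
g(1) = mex{0} = 1
g(2) = mex{1} = 0
g(3) = mex{0} = 1
g(4) = mex{1} = 0
g(5) = mex{0} = 1
g(6) = mex{0,1} = 2
g(7) = mex{1,2} = 0
g(8) = mex{0} = 1
g(9) = mex{1} = 0
g(10) = mex{0} = 1
g(11) = mex{1} = 0
So g(11) = 0.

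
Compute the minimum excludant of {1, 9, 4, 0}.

The values 0, 1 are all present; 2 is the first non-negative integer missing from the set.

2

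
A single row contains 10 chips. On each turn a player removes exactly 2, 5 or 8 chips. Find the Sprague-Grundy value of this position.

0

Build the Grundy sequence with g(k) = mex{g(k−s) : s ∈ {2, 5, 8}, s ≤ k}:
k:     0  1  2  3  4  5  6  7  8  9 10
g(k):  0  0  1  1  0  2  1  0  2  1  0
So g(10) = 0.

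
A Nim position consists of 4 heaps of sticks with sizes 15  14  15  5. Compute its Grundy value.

11

Nim-sum: 15 ^ 14 ^ 15 ^ 5 = 11.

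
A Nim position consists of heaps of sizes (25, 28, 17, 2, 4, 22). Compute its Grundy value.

4

Compute the nim-sum pairwise:
25 ^ 28 = 5
5 ^ 17 = 20
20 ^ 2 = 22
22 ^ 4 = 18
18 ^ 22 = 4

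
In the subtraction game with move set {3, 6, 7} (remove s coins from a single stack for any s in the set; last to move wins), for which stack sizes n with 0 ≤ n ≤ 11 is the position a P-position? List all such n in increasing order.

0, 1, 2, 10, 11

Build the Grundy sequence with g(k) = mex{g(k−s) : s ∈ {3, 6, 7}, s ≤ k}:
k:     0  1  2  3  4  5  6  7  8  9 10 11
g(k):  0  0  0  1  1  1  2  2  2  3  0  0
The P-positions (g = 0) in 0..11 are 0, 1, 2, 10, 11.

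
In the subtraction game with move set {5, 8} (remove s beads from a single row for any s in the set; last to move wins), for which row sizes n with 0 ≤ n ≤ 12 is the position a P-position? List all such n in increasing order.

Build the Grundy sequence with g(k) = mex{g(k−s) : s ∈ {5, 8}, s ≤ k}:
g(0) = mex{} = 0
g(1) = mex{} = 0
g(2) = mex{} = 0
g(3) = mex{} = 0
g(4) = mex{} = 0
g(5) = mex{0} = 1
g(6) = mex{0} = 1
g(7) = mex{0} = 1
g(8) = mex{0} = 1
g(9) = mex{0} = 1
g(10) = mex{0,1} = 2
g(11) = mex{0,1} = 2
g(12) = mex{0,1} = 2
The P-positions (g = 0) in 0..12 are 0, 1, 2, 3, 4.

0, 1, 2, 3, 4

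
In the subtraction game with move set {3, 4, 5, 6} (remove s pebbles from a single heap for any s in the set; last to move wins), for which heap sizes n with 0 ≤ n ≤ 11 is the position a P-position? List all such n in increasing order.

Build the Grundy sequence with g(k) = mex{g(k−s) : s ∈ {3, 4, 5, 6}, s ≤ k}:
k:     0  1  2  3  4  5  6  7  8  9 10 11
g(k):  0  0  0  1  1  1  2  2  2  0  0  0
The P-positions (g = 0) in 0..11 are 0, 1, 2, 9, 10, 11.

0, 1, 2, 9, 10, 11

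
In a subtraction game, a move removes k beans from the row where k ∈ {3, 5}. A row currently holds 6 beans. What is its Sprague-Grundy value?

Grundy values for subtraction set {3, 5}:
g(0) = mex{} = 0
g(1) = mex{} = 0
g(2) = mex{} = 0
g(3) = mex{0} = 1
g(4) = mex{0} = 1
g(5) = mex{0} = 1
g(6) = mex{0,1} = 2
So g(6) = 2.

2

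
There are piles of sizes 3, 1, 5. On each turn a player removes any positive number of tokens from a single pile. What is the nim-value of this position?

Nim-sum: 3 ^ 1 ^ 5 = 7.

7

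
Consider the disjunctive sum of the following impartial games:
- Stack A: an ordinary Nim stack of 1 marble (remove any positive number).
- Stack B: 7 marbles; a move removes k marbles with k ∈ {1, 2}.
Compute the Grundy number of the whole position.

Stack A is a plain Nim stack of size 1, so its Grundy value is 1.
Grundy values for stack B (subtraction set {1, 2}):
k:     0  1  2  3  4  5  6  7
g(k):  0  1  2  0  1  2  0  1
So g(7) = 1.
The value of a disjunctive sum is the nim-sum of the parts.
Combined value = 1 XOR 1 = 0.

0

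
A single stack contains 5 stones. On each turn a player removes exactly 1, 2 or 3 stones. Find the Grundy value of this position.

Grundy values for subtraction set {1, 2, 3}:
k:     0  1  2  3  4  5
g(k):  0  1  2  3  0  1
So g(5) = 1.

1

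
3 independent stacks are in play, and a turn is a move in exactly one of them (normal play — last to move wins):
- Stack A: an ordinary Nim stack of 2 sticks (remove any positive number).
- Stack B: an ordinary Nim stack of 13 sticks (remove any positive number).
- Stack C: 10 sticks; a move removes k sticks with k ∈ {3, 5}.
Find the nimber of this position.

Stack A is a plain Nim stack of size 2, so its Grundy value is 2.
Stack B is a plain Nim stack of size 13, so its Grundy value is 13.
Grundy values for stack C (subtraction set {3, 5}):
k:     0  1  2  3  4  5  6  7  8  9 10
g(k):  0  0  0  1  1  1  2  2  0  0  0
So g(10) = 0.
The value of a disjunctive sum is the nim-sum of the parts.
Combined value = 2 ⊕ 13 ⊕ 0 = 15.

15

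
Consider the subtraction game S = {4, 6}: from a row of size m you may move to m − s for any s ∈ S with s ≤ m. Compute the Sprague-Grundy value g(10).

0

Build the Grundy sequence with g(k) = mex{g(k−s) : s ∈ {4, 6}, s ≤ k}:
g(0) = mex{} = 0
g(1) = mex{} = 0
g(2) = mex{} = 0
g(3) = mex{} = 0
g(4) = mex{0} = 1
g(5) = mex{0} = 1
g(6) = mex{0} = 1
g(7) = mex{0} = 1
g(8) = mex{0,1} = 2
g(9) = mex{0,1} = 2
g(10) = mex{1} = 0
So g(10) = 0.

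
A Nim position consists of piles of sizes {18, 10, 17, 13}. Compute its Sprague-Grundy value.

In binary:
  10010  (18)
  01010  (10)
  10001  (17)
  01101  (13)
  -----
  00100  (4)

4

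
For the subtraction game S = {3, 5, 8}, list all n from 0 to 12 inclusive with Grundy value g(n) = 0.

Build the Grundy sequence with g(k) = mex{g(k−s) : s ∈ {3, 5, 8}, s ≤ k}:
g(0) = mex{} = 0
g(1) = mex{} = 0
g(2) = mex{} = 0
g(3) = mex{0} = 1
g(4) = mex{0} = 1
g(5) = mex{0} = 1
g(6) = mex{0,1} = 2
g(7) = mex{0,1} = 2
g(8) = mex{0,1} = 2
g(9) = mex{0,1,2} = 3
g(10) = mex{0,1,2} = 3
g(11) = mex{1,2} = 0
g(12) = mex{1,2,3} = 0
The P-positions (g = 0) in 0..12 are 0, 1, 2, 11, 12.

0, 1, 2, 11, 12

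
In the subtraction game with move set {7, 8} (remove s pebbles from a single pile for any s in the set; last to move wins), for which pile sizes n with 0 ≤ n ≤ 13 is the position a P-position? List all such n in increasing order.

Compute g(0), g(1), … for moves {7, 8}:
g(0) = mex{} = 0
g(1) = mex{} = 0
g(2) = mex{} = 0
g(3) = mex{} = 0
g(4) = mex{} = 0
g(5) = mex{} = 0
g(6) = mex{} = 0
g(7) = mex{0} = 1
g(8) = mex{0} = 1
g(9) = mex{0} = 1
g(10) = mex{0} = 1
g(11) = mex{0} = 1
g(12) = mex{0} = 1
g(13) = mex{0} = 1
The P-positions (g = 0) in 0..13 are 0, 1, 2, 3, 4, 5, 6.

0, 1, 2, 3, 4, 5, 6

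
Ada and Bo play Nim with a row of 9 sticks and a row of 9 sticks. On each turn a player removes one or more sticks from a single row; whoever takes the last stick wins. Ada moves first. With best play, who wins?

Compute the nim-sum pairwise:
9 ^ 9 = 0
The nim-sum is 0, so this is a P-position: the player to move is in a losing position under optimal play; Ada is about to move from it and so loses — Bo wins.

Bo wins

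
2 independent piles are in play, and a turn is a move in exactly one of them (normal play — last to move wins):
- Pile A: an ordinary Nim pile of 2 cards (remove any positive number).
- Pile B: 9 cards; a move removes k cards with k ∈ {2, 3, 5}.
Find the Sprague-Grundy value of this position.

Pile A is a plain Nim pile of size 2, so its Grundy value is 2.
For pile B, compute g(0), g(1), … with moves {2, 3, 5}:
g(0) = mex{} = 0
g(1) = mex{} = 0
g(2) = mex{0} = 1
g(3) = mex{0} = 1
g(4) = mex{0,1} = 2
g(5) = mex{0,1} = 2
g(6) = mex{0,1,2} = 3
g(7) = mex{1,2} = 0
g(8) = mex{1,2,3} = 0
g(9) = mex{0,2,3} = 1
So g(9) = 1.
The value of a disjunctive sum is the nim-sum of the parts.
Combined value = 2 ⊕ 1 = 3.

3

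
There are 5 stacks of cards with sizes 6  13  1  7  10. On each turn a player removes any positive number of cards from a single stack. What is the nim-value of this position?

In binary:
  0110  (6)
  1101  (13)
  0001  (1)
  0111  (7)
  1010  (10)
  ----
  0111  (7)

7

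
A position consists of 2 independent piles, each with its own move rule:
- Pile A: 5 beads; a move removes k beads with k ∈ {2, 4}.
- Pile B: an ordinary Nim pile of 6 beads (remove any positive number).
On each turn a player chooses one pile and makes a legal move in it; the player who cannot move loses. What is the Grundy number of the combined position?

Build the Grundy sequence for pile A with g(k) = mex{g(k−s) : s ∈ {2, 4}, s ≤ k}:
k:     0  1  2  3  4  5
g(k):  0  0  1  1  2  2
So g(5) = 2.
Pile B is a plain Nim pile of size 6, so its Grundy value is 6.
By the Sprague-Grundy theorem, the Grundy value of a sum of independent games is the XOR of the component values.
Combined value = 2 XOR 6 = 4.

4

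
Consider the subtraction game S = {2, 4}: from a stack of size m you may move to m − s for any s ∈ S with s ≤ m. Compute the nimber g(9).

Grundy values for subtraction set {2, 4}:
k:     0  1  2  3  4  5  6  7  8  9
g(k):  0  0  1  1  2  2  0  0  1  1
So g(9) = 1.

1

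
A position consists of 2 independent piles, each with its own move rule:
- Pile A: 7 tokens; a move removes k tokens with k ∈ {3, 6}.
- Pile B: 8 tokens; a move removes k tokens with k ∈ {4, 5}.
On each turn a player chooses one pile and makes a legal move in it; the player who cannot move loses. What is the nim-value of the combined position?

0

Build the Grundy sequence for pile A with g(k) = mex{g(k−s) : s ∈ {3, 6}, s ≤ k}:
k:     0  1  2  3  4  5  6  7
g(k):  0  0  0  1  1  1  2  2
So g(7) = 2.
For pile B, compute g(0), g(1), … with moves {4, 5}:
g(0) = mex{} = 0
g(1) = mex{} = 0
g(2) = mex{} = 0
g(3) = mex{} = 0
g(4) = mex{0} = 1
g(5) = mex{0} = 1
g(6) = mex{0} = 1
g(7) = mex{0} = 1
g(8) = mex{0,1} = 2
So g(8) = 2.
The value of a disjunctive sum is the nim-sum of the parts.
Combined value = 2 ⊕ 2 = 0.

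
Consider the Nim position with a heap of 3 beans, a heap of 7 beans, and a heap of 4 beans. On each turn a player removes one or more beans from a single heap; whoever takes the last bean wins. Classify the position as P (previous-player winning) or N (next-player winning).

P-position

Write each in binary and XOR column by column:
  011  (3)
  111  (7)
  100  (4)
  ---
  000  (0)
The nim-sum is 0, so this is a P-position: the player to move is in a losing position under optimal play.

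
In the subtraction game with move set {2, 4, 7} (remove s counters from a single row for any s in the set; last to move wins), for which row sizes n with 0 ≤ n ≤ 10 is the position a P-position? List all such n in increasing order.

Build the Grundy sequence with g(k) = mex{g(k−s) : s ∈ {2, 4, 7}, s ≤ k}:
k:     0  1  2  3  4  5  6  7  8  9 10
g(k):  0  0  1  1  2  2  0  3  1  0  2
The P-positions (g = 0) in 0..10 are 0, 1, 6, 9.

0, 1, 6, 9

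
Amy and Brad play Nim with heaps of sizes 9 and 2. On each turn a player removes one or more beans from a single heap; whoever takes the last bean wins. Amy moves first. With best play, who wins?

Amy wins

Compute the nim-sum pairwise:
9 ⊕ 2 = 11
The nim-sum is 11 ≠ 0, so this is an N-position: the player to move can win; Amy has a winning move.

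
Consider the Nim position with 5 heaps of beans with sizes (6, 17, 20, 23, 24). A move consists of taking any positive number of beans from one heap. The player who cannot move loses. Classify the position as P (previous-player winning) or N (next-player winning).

N-position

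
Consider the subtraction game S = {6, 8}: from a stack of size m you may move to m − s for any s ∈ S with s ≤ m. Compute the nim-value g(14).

Build the Grundy sequence with g(k) = mex{g(k−s) : s ∈ {6, 8}, s ≤ k}:
g(0) = mex{} = 0
g(1) = mex{} = 0
g(2) = mex{} = 0
g(3) = mex{} = 0
g(4) = mex{} = 0
g(5) = mex{} = 0
g(6) = mex{0} = 1
g(7) = mex{0} = 1
g(8) = mex{0} = 1
g(9) = mex{0} = 1
g(10) = mex{0} = 1
g(11) = mex{0} = 1
g(12) = mex{0,1} = 2
g(13) = mex{0,1} = 2
g(14) = mex{1} = 0
So g(14) = 0.

0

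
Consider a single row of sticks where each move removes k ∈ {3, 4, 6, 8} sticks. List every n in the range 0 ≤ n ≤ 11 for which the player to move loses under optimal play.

Grundy values for subtraction set {3, 4, 6, 8}:
g(0) = mex{} = 0
g(1) = mex{} = 0
g(2) = mex{} = 0
g(3) = mex{0} = 1
g(4) = mex{0} = 1
g(5) = mex{0} = 1
g(6) = mex{0,1} = 2
g(7) = mex{0,1} = 2
g(8) = mex{0,1} = 2
g(9) = mex{0,1,2} = 3
g(10) = mex{0,1,2} = 3
g(11) = mex{1,2} = 0
The P-positions (g = 0) in 0..11 are 0, 1, 2, 11.

0, 1, 2, 11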